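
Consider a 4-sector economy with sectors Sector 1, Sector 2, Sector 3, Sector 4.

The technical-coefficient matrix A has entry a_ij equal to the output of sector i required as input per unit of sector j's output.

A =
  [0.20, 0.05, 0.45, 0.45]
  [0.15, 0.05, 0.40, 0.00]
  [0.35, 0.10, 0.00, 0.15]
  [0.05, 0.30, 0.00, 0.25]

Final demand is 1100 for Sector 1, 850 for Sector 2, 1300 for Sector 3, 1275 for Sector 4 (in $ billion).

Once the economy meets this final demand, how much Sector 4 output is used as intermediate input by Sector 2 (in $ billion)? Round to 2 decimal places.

z_42 = 1099.59

I − A =
  [   0.80    -0.05    -0.45    -0.45]
  [  -0.15     0.95    -0.40     0.00]
  [  -0.35    -0.10     1.00    -0.15]
  [  -0.05    -0.30     0.00     0.75]
Compute the cofactors C_ij = (−1)^(i+j)·(3×3 minor ij) of I−A; the adjugate is their transpose:
adj(I−A) = Cᵀ =
  [ 0.664500   0.226500   0.389625   0.476625]
  [ 0.220500   0.456000   0.281625   0.188625]
  [ 0.274500   0.154500   0.522750   0.269250]
  [ 0.132500   0.197500   0.138625   0.557125]
det(I−A) = Σ_j (I−A)_1j·C_1j = (0.80)(0.664500) + (-0.05)(0.220500) + (-0.45)(0.274500) + (-0.45)(0.132500) = 0.337425
(I − A)⁻¹ = adj(I−A) / det(I−A) ≈
  [   1.9693     0.6713     1.1547     1.4125]
  [   0.6535     1.3514     0.8346     0.5590]
  [   0.8135     0.4579     1.5492     0.7980]
  [   0.3927     0.5853     0.4108     1.6511]
First solve x = (I − A)⁻¹ d = adj(I−A)·d / det(I−A); in particular x_2 = (0.220500·1100 + 0.456000·850 + 0.281625·1300 + 0.188625·1275) / 0.337425 = 1236.759375 / 0.337425 ≈ 3665.2867.
Intermediate flow from 4 to 2: z_42 = a_42 · x_2 = 0.30 × 1236.759375 / 0.337425 = 371.0278125 / 0.337425 ≈ 1099.59.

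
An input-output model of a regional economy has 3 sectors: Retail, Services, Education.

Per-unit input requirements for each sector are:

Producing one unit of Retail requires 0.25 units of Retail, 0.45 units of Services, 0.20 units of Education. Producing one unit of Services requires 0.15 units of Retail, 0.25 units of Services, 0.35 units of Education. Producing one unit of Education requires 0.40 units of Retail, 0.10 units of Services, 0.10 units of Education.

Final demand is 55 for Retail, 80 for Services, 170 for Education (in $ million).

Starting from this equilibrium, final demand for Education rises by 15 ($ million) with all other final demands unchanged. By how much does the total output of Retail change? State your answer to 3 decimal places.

Δx_R = 16.113

I − A =
  [   0.75    -0.15    -0.40]
  [  -0.45     0.75    -0.10]
  [  -0.20    -0.35     0.90]
Cofactors of I−A, C_ij = (−1)^(i+j)·(minor ij) (rows/columns in the sector order above):
  C_11 = (0.75)(0.90) − (-0.10)(-0.35) = 0.6400
  C_12 = −[(-0.45)(0.90) − (-0.10)(-0.20)] = 0.4250
  C_13 = (-0.45)(-0.35) − (0.75)(-0.20) = 0.3075
  C_21 = −[(-0.15)(0.90) − (-0.40)(-0.35)] = 0.2750
  C_22 = (0.75)(0.90) − (-0.40)(-0.20) = 0.5950
  C_23 = −[(0.75)(-0.35) − (-0.15)(-0.20)] = 0.2925
  C_31 = (-0.15)(-0.10) − (-0.40)(0.75) = 0.3150
  C_32 = −[(0.75)(-0.10) − (-0.40)(-0.45)] = 0.2550
  C_33 = (0.75)(0.75) − (-0.15)(-0.45) = 0.4950
det(I−A) = Σ_j (I−A)_1j·C_1j = (0.75)(0.6400) + (-0.15)(0.4250) + (-0.40)(0.3075) = 0.29325
adj(I−A) = Cᵀ =
  [ 0.6400   0.2750   0.3150]
  [ 0.4250   0.5950   0.2550]
  [ 0.3075   0.2925   0.4950]
(I − A)⁻¹ = adj(I−A) / det(I−A) ≈
  [   2.1824     0.9378     1.0742]
  [   1.4493     2.0290     0.8696]
  [   1.0486     0.9974     1.6880]
Δx = (I − A)⁻¹ Δd with Δd having +15 in the Education component and 0 elsewhere.
So Δx_R = L_RE · (+15), where L_RE = adj(I−A)_RE / det(I−A) = 0.3150 / 0.29325.
Δx_R = 0.3150 × (+15) / 0.29325 = 4.725 / 0.29325 ≈ 16.113.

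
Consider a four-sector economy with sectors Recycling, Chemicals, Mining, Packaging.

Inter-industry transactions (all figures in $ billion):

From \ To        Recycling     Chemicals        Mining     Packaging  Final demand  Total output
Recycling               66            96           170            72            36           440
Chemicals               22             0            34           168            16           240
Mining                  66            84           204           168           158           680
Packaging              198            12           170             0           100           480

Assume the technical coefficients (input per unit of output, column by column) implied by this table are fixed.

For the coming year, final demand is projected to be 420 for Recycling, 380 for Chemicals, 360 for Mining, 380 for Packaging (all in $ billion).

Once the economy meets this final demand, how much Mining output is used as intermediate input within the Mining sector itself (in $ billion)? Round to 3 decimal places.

Technical coefficients a_ij = z_ij / X_j:
  a_11 = 66/440 = 0.15, a_21 = 22/440 = 0.05, a_31 = 66/440 = 0.15, a_41 = 198/440 = 0.45
  a_12 = 96/240 = 0.40, a_22 = 0/240 = 0.00, a_32 = 84/240 = 0.35, a_42 = 12/240 = 0.05
  a_13 = 170/680 = 0.25, a_23 = 34/680 = 0.05, a_33 = 204/680 = 0.30, a_43 = 170/680 = 0.25
  a_14 = 72/480 = 0.15, a_24 = 168/480 = 0.35, a_34 = 168/480 = 0.35, a_44 = 0/480 = 0.00
I − A =
  [   0.85    -0.40    -0.25    -0.15]
  [  -0.05     1.00    -0.05    -0.35]
  [  -0.15    -0.35     0.70    -0.35]
  [  -0.45    -0.05    -0.25     1.00]
Compute the cofactors C_ij = (−1)^(i+j)·(3×3 minor ij) of I−A; the adjugate is their transpose:
adj(I−A) = Cᵀ =
  [ 0.551250   0.355250   0.338500   0.325500]
  [ 0.169375   0.390875   0.167250   0.220750]
  [ 0.378375   0.412875   0.684250   0.440750]
  [ 0.351125   0.282625   0.331750   0.521250]
det(I−A) = Σ_j (I−A)_1j·C_1j = (0.85)(0.551250) + (-0.40)(0.169375) + (-0.25)(0.378375) + (-0.15)(0.351125) = 0.25355
(I − A)⁻¹ = adj(I−A) / det(I−A) ≈
  [   2.1741     1.4011     1.3350     1.2838]
  [   0.6680     1.5416     0.6596     0.8706]
  [   1.4923     1.6284     2.6987     1.7383]
  [   1.3848     1.1147     1.3084     2.0558]
First solve x = (I − A)⁻¹ d = adj(I−A)·d / det(I−A); in particular x_3 = (0.378375·420 + 0.412875·380 + 0.684250·360 + 0.440750·380) / 0.25355 = 729.625 / 0.25355 ≈ 2877.63755.
Intermediate flow from 3 to 3: z_33 = a_33 · x_3 = 0.30 × 729.625 / 0.25355 = 218.8875 / 0.25355 ≈ 863.291.

z_33 = 863.291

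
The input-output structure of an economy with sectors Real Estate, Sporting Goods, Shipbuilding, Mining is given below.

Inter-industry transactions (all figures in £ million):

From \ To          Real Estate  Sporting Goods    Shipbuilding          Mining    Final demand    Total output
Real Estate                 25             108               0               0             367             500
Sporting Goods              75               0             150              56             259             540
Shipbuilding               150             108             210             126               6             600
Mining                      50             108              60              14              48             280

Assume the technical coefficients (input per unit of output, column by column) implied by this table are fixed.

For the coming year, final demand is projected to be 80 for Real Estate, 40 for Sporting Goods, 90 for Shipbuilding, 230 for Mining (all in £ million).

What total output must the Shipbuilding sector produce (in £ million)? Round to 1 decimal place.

x_3 = 544.5

Technical coefficients a_ij = z_ij / X_j:
  a_11 = 25/500 = 0.05, a_21 = 75/500 = 0.15, a_31 = 150/500 = 0.30, a_41 = 50/500 = 0.10
  a_12 = 108/540 = 0.20, a_22 = 0/540 = 0.00, a_32 = 108/540 = 0.20, a_42 = 108/540 = 0.20
  a_13 = 0/600 = 0.00, a_23 = 150/600 = 0.25, a_33 = 210/600 = 0.35, a_43 = 60/600 = 0.10
  a_14 = 0/280 = 0.00, a_24 = 56/280 = 0.20, a_34 = 126/280 = 0.45, a_44 = 14/280 = 0.05
I − A =
  [   0.95    -0.20     0.00     0.00]
  [  -0.15     1.00    -0.25    -0.20]
  [  -0.30    -0.20     0.65    -0.45]
  [  -0.10    -0.20    -0.10     0.95]
Compute the cofactors C_ij = (−1)^(i+j)·(3×3 minor ij) of I−A; the adjugate is their transpose:
adj(I−A) = Cᵀ =
  [ 0.472500   0.114500   0.051500   0.048500]
  [ 0.187375   0.543875   0.244625   0.230375]
  [ 0.364000   0.332000   0.832000   0.464000]
  [ 0.127500   0.161500   0.144500   0.535500]
det(I−A) = Σ_j (I−A)_1j·C_1j = (0.95)(0.472500) + (-0.20)(0.187375) + (0.00)(0.364000) + (0.00)(0.127500) = 0.4114
(I − A)⁻¹ = adj(I−A) / det(I−A) ≈
  [   1.1485     0.2783     0.1252     0.1179]
  [   0.4555     1.3220     0.5946     0.5600]
  [   0.8848     0.8070     2.0224     1.1279]
  [   0.3099     0.3926     0.3512     1.3017]
x = (I − A)⁻¹ d = adj(I−A)·d / det(I−A), with det(I−A) = 0.4114:
  x_1 = (0.472500·80 + 0.114500·40 + 0.051500·90 + 0.048500·230) / 0.4114 = 58.17 / 0.4114 ≈ 141.4
  x_2 = (0.187375·80 + 0.543875·40 + 0.244625·90 + 0.230375·230) / 0.4114 = 111.7475 / 0.4114 ≈ 271.6
  x_3 = (0.364000·80 + 0.332000·40 + 0.832000·90 + 0.464000·230) / 0.4114 = 224.00 / 0.4114 ≈ 544.5
  x_4 = (0.127500·80 + 0.161500·40 + 0.144500·90 + 0.535500·230) / 0.4114 = 152.83 / 0.4114 ≈ 371.5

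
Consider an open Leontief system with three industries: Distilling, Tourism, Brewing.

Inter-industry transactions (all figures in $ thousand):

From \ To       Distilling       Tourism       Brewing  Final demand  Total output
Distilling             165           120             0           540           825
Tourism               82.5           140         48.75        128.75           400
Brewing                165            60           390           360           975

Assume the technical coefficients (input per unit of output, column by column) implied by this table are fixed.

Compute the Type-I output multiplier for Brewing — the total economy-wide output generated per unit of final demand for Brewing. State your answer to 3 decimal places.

m_3 = 1.912

Technical coefficients a_ij = z_ij / X_j:
  a_11 = 165/825 = 0.20, a_21 = 82.5/825 = 0.10, a_31 = 165/825 = 0.20
  a_12 = 120/400 = 0.30, a_22 = 140/400 = 0.35, a_32 = 60/400 = 0.15
  a_13 = 0/975 = 0.00, a_23 = 48.75/975 = 0.05, a_33 = 390/975 = 0.40
I − A =
  [   0.80    -0.30     0.00]
  [  -0.10     0.65    -0.05]
  [  -0.20    -0.15     0.60]
Cofactors of I−A, C_ij = (−1)^(i+j)·(minor ij) (rows/columns in the sector order above):
  C_11 = (0.65)(0.60) − (-0.05)(-0.15) = 0.3825
  C_12 = −[(-0.10)(0.60) − (-0.05)(-0.20)] = 0.0700
  C_13 = (-0.10)(-0.15) − (0.65)(-0.20) = 0.1450
  C_21 = −[(-0.30)(0.60) − (0.00)(-0.15)] = 0.1800
  C_22 = (0.80)(0.60) − (0.00)(-0.20) = 0.4800
  C_23 = −[(0.80)(-0.15) − (-0.30)(-0.20)] = 0.1800
  C_31 = (-0.30)(-0.05) − (0.00)(0.65) = 0.0150
  C_32 = −[(0.80)(-0.05) − (0.00)(-0.10)] = 0.0400
  C_33 = (0.80)(0.65) − (-0.30)(-0.10) = 0.4900
det(I−A) = Σ_j (I−A)_1j·C_1j = (0.80)(0.3825) + (-0.30)(0.0700) + (0.00)(0.1450) = 0.2850
adj(I−A) = Cᵀ =
  [ 0.3825   0.1800   0.0150]
  [ 0.0700   0.4800   0.0400]
  [ 0.1450   0.1800   0.4900]
(I − A)⁻¹ = adj(I−A) / det(I−A) ≈
  [   1.3421     0.6316     0.0526]
  [   0.2456     1.6842     0.1404]
  [   0.5088     0.6316     1.7193]
The output multiplier for sector j is the column-j sum of the Leontief inverse (I − A)⁻¹ = adj(I−A) / det(I−A).
Column 3 of adj(I−A): (0.0150, 0.0400, 0.4900); det(I−A) = 0.2850.
m_3 = (0.0150 + 0.0400 + 0.4900) / 0.2850 = 0.545 / 0.2850 ≈ 1.912.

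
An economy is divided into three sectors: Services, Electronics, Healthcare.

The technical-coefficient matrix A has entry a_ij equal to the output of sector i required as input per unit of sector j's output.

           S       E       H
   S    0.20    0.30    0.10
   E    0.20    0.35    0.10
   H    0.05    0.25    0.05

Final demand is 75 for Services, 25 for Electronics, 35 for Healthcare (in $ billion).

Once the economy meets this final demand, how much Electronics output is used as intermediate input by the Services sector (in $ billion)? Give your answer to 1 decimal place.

I − A =
  [   0.80    -0.30    -0.10]
  [  -0.20     0.65    -0.10]
  [  -0.05    -0.25     0.95]
Cofactors of I−A, C_ij = (−1)^(i+j)·(minor ij) (rows/columns in the sector order above):
  C_11 = (0.65)(0.95) − (-0.10)(-0.25) = 0.5925
  C_12 = −[(-0.20)(0.95) − (-0.10)(-0.05)] = 0.1950
  C_13 = (-0.20)(-0.25) − (0.65)(-0.05) = 0.0825
  C_21 = −[(-0.30)(0.95) − (-0.10)(-0.25)] = 0.3100
  C_22 = (0.80)(0.95) − (-0.10)(-0.05) = 0.7550
  C_23 = −[(0.80)(-0.25) − (-0.30)(-0.05)] = 0.2150
  C_31 = (-0.30)(-0.10) − (-0.10)(0.65) = 0.0950
  C_32 = −[(0.80)(-0.10) − (-0.10)(-0.20)] = 0.1000
  C_33 = (0.80)(0.65) − (-0.30)(-0.20) = 0.4600
det(I−A) = Σ_j (I−A)_1j·C_1j = (0.80)(0.5925) + (-0.30)(0.1950) + (-0.10)(0.0825) = 0.40725
adj(I−A) = Cᵀ =
  [ 0.5925   0.3100   0.0950]
  [ 0.1950   0.7550   0.1000]
  [ 0.0825   0.2150   0.4600]
(I − A)⁻¹ = adj(I−A) / det(I−A) ≈
  [   1.4549     0.7612     0.2333]
  [   0.4788     1.8539     0.2455]
  [   0.2026     0.5279     1.1295]
First solve x = (I − A)⁻¹ d = adj(I−A)·d / det(I−A); in particular x_S = (0.5925·75 + 0.3100·25 + 0.0950·35) / 0.40725 = 55.5125 / 0.40725 ≈ 136.311.
Intermediate flow from E to S: z_ES = a_ES · x_S = 0.20 × 55.5125 / 0.40725 = 11.1025 / 0.40725 ≈ 27.3.

z_ES = 27.3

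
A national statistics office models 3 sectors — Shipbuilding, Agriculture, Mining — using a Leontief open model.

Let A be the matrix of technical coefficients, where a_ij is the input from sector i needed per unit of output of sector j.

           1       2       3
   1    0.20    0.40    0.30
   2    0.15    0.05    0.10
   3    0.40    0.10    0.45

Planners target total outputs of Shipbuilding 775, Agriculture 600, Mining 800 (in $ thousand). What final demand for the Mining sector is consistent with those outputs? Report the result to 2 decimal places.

I − A =
  [   0.80    -0.40    -0.30]
  [  -0.15     0.95    -0.10]
  [  -0.40    -0.10     0.55]
d = (I − A) x:
  d_1 = (+0.80)·775 + (-0.40)·600 + (-0.30)·800 = 140.00
  d_2 = (-0.15)·775 + (+0.95)·600 + (-0.10)·800 = 373.75
  d_3 = (-0.40)·775 + (-0.10)·600 + (+0.55)·800 = 70.00

d_3 = 70.00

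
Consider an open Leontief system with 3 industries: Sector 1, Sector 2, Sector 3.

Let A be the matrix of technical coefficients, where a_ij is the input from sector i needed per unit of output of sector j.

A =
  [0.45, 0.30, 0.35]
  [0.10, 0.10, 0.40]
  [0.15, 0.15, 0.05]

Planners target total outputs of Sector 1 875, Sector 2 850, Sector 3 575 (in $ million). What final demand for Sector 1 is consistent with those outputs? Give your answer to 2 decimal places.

d_1 = 25.00

I − A =
  [   0.55    -0.30    -0.35]
  [  -0.10     0.90    -0.40]
  [  -0.15    -0.15     0.95]
d = (I − A) x:
  d_1 = (+0.55)·875 + (-0.30)·850 + (-0.35)·575 = 25.00
  d_2 = (-0.10)·875 + (+0.90)·850 + (-0.40)·575 = 447.50
  d_3 = (-0.15)·875 + (-0.15)·850 + (+0.95)·575 = 287.50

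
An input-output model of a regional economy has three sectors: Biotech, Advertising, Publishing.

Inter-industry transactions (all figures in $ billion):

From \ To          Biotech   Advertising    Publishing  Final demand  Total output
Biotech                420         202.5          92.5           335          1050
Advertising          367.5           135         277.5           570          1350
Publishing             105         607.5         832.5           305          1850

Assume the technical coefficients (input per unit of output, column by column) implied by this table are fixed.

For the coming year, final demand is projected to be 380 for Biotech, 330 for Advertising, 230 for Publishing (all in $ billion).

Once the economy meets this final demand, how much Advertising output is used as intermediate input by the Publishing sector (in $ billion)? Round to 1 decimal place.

Technical coefficients a_ij = z_ij / X_j:
  a_11 = 420/1050 = 0.40, a_21 = 367.5/1050 = 0.35, a_31 = 105/1050 = 0.10
  a_12 = 202.5/1350 = 0.15, a_22 = 135/1350 = 0.10, a_32 = 607.5/1350 = 0.45
  a_13 = 92.5/1850 = 0.05, a_23 = 277.5/1850 = 0.15, a_33 = 832.5/1850 = 0.45
I − A =
  [   0.60    -0.15    -0.05]
  [  -0.35     0.90    -0.15]
  [  -0.10    -0.45     0.55]
Cofactors of I−A, C_ij = (−1)^(i+j)·(minor ij) (rows/columns in the sector order above):
  C_11 = (0.90)(0.55) − (-0.15)(-0.45) = 0.4275
  C_12 = −[(-0.35)(0.55) − (-0.15)(-0.10)] = 0.2075
  C_13 = (-0.35)(-0.45) − (0.90)(-0.10) = 0.2475
  C_21 = −[(-0.15)(0.55) − (-0.05)(-0.45)] = 0.1050
  C_22 = (0.60)(0.55) − (-0.05)(-0.10) = 0.3250
  C_23 = −[(0.60)(-0.45) − (-0.15)(-0.10)] = 0.2850
  C_31 = (-0.15)(-0.15) − (-0.05)(0.90) = 0.0675
  C_32 = −[(0.60)(-0.15) − (-0.05)(-0.35)] = 0.1075
  C_33 = (0.60)(0.90) − (-0.15)(-0.35) = 0.4875
det(I−A) = Σ_j (I−A)_1j·C_1j = (0.60)(0.4275) + (-0.15)(0.2075) + (-0.05)(0.2475) = 0.2130
adj(I−A) = Cᵀ =
  [ 0.4275   0.1050   0.0675]
  [ 0.2075   0.3250   0.1075]
  [ 0.2475   0.2850   0.4875]
(I − A)⁻¹ = adj(I−A) / det(I−A) ≈
  [   2.0070     0.4930     0.3169]
  [   0.9742     1.5258     0.5047]
  [   1.1620     1.3380     2.2887]
First solve x = (I − A)⁻¹ d = adj(I−A)·d / det(I−A); in particular x_3 = (0.2475·380 + 0.2850·330 + 0.4875·230) / 0.2130 = 300.225 / 0.2130 ≈ 1409.507.
Intermediate flow from 2 to 3: z_23 = a_23 · x_3 = 0.15 × 300.225 / 0.2130 = 45.03375 / 0.2130 ≈ 211.4.

z_23 = 211.4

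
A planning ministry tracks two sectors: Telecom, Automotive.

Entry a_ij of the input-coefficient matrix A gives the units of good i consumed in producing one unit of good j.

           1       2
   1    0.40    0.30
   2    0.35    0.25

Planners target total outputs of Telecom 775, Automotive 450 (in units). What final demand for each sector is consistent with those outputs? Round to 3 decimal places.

d_1 = 330.000, d_2 = 66.250

I − A =
  [   0.60    -0.30]
  [  -0.35     0.75]
d = (I − A) x:
  d_1 = (+0.60)·775 + (-0.30)·450 = 330.000
  d_2 = (-0.35)·775 + (+0.75)·450 = 66.250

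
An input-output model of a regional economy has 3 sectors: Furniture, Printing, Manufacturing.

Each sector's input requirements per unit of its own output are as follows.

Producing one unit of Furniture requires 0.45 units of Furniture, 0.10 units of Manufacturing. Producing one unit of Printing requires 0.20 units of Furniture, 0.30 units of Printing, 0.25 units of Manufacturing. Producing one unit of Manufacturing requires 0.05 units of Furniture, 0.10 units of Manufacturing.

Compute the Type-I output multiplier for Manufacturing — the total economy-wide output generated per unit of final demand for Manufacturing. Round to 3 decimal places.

I − A =
  [   0.55    -0.20    -0.05]
  [   0.00     0.70     0.00]
  [  -0.10    -0.25     0.90]
Cofactors of I−A, C_ij = (−1)^(i+j)·(minor ij) (rows/columns in the sector order above):
  C_11 = (0.70)(0.90) − (0.00)(-0.25) = 0.6300
  C_12 = −[(0.00)(0.90) − (0.00)(-0.10)] = 0.0000
  C_13 = (0.00)(-0.25) − (0.70)(-0.10) = 0.0700
  C_21 = −[(-0.20)(0.90) − (-0.05)(-0.25)] = 0.1925
  C_22 = (0.55)(0.90) − (-0.05)(-0.10) = 0.4900
  C_23 = −[(0.55)(-0.25) − (-0.20)(-0.10)] = 0.1575
  C_31 = (-0.20)(0.00) − (-0.05)(0.70) = 0.0350
  C_32 = −[(0.55)(0.00) − (-0.05)(0.00)] = 0.0000
  C_33 = (0.55)(0.70) − (-0.20)(0.00) = 0.3850
det(I−A) = Σ_j (I−A)_1j·C_1j = (0.55)(0.6300) + (-0.20)(0.0000) + (-0.05)(0.0700) = 0.3430
adj(I−A) = Cᵀ =
  [ 0.6300   0.1925   0.0350]
  [ 0.0000   0.4900   0.0000]
  [ 0.0700   0.1575   0.3850]
(I − A)⁻¹ = adj(I−A) / det(I−A) ≈
  [   1.8367     0.5612     0.1020]
  [   0.0000     1.4286     0.0000]
  [   0.2041     0.4592     1.1224]
The output multiplier for sector j is the column-j sum of the Leontief inverse (I − A)⁻¹ = adj(I−A) / det(I−A).
Column 3 of adj(I−A): (0.0350, 0.0000, 0.3850); det(I−A) = 0.3430.
m_3 = (0.0350 + 0.0000 + 0.3850) / 0.3430 = 0.42 / 0.3430 ≈ 1.224.

m_3 = 1.224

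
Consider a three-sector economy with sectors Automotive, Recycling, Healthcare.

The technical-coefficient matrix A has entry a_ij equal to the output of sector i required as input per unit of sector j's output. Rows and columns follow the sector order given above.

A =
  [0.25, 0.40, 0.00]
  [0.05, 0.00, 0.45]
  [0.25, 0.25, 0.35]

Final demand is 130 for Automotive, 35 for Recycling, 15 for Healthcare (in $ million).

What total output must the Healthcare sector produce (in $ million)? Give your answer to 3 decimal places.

I − A =
  [   0.75    -0.40     0.00]
  [  -0.05     1.00    -0.45]
  [  -0.25    -0.25     0.65]
Cofactors of I−A, C_ij = (−1)^(i+j)·(minor ij) (rows/columns in the sector order above):
  C_11 = (1.00)(0.65) − (-0.45)(-0.25) = 0.5375
  C_12 = −[(-0.05)(0.65) − (-0.45)(-0.25)] = 0.1450
  C_13 = (-0.05)(-0.25) − (1.00)(-0.25) = 0.2625
  C_21 = −[(-0.40)(0.65) − (0.00)(-0.25)] = 0.2600
  C_22 = (0.75)(0.65) − (0.00)(-0.25) = 0.4875
  C_23 = −[(0.75)(-0.25) − (-0.40)(-0.25)] = 0.2875
  C_31 = (-0.40)(-0.45) − (0.00)(1.00) = 0.1800
  C_32 = −[(0.75)(-0.45) − (0.00)(-0.05)] = 0.3375
  C_33 = (0.75)(1.00) − (-0.40)(-0.05) = 0.7300
det(I−A) = Σ_j (I−A)_1j·C_1j = (0.75)(0.5375) + (-0.40)(0.1450) + (0.00)(0.2625) = 0.345125
adj(I−A) = Cᵀ =
  [ 0.5375   0.2600   0.1800]
  [ 0.1450   0.4875   0.3375]
  [ 0.2625   0.2875   0.7300]
(I − A)⁻¹ = adj(I−A) / det(I−A) ≈
  [   1.5574     0.7534     0.5216]
  [   0.4201     1.4125     0.9779]
  [   0.7606     0.8330     2.1152]
x = (I − A)⁻¹ d = adj(I−A)·d / det(I−A), with det(I−A) = 0.345125:
  x_1 = (0.5375·130 + 0.2600·35 + 0.1800·15) / 0.345125 = 81.675 / 0.345125 ≈ 236.653
  x_2 = (0.1450·130 + 0.4875·35 + 0.3375·15) / 0.345125 = 40.975 / 0.345125 ≈ 118.725
  x_3 = (0.2625·130 + 0.2875·35 + 0.7300·15) / 0.345125 = 55.1375 / 0.345125 ≈ 159.761

x_3 = 159.761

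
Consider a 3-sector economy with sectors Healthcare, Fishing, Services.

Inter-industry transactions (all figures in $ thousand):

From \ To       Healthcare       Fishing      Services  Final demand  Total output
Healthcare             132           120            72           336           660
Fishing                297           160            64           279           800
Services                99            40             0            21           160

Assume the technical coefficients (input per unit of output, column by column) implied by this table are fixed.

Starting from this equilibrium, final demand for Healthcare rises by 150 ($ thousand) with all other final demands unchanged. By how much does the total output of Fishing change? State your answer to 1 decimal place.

Δx_2 = 158.3

Technical coefficients a_ij = z_ij / X_j:
  a_11 = 132/660 = 0.20, a_21 = 297/660 = 0.45, a_31 = 99/660 = 0.15
  a_12 = 120/800 = 0.15, a_22 = 160/800 = 0.20, a_32 = 40/800 = 0.05
  a_13 = 72/160 = 0.45, a_23 = 64/160 = 0.40, a_33 = 0/160 = 0.00
I − A =
  [   0.80    -0.15    -0.45]
  [  -0.45     0.80    -0.40]
  [  -0.15    -0.05     1.00]
Cofactors of I−A, C_ij = (−1)^(i+j)·(minor ij) (rows/columns in the sector order above):
  C_11 = (0.80)(1.00) − (-0.40)(-0.05) = 0.7800
  C_12 = −[(-0.45)(1.00) − (-0.40)(-0.15)] = 0.5100
  C_13 = (-0.45)(-0.05) − (0.80)(-0.15) = 0.1425
  C_21 = −[(-0.15)(1.00) − (-0.45)(-0.05)] = 0.1725
  C_22 = (0.80)(1.00) − (-0.45)(-0.15) = 0.7325
  C_23 = −[(0.80)(-0.05) − (-0.15)(-0.15)] = 0.0625
  C_31 = (-0.15)(-0.40) − (-0.45)(0.80) = 0.4200
  C_32 = −[(0.80)(-0.40) − (-0.45)(-0.45)] = 0.5225
  C_33 = (0.80)(0.80) − (-0.15)(-0.45) = 0.5725
det(I−A) = Σ_j (I−A)_1j·C_1j = (0.80)(0.7800) + (-0.15)(0.5100) + (-0.45)(0.1425) = 0.483375
adj(I−A) = Cᵀ =
  [ 0.7800   0.1725   0.4200]
  [ 0.5100   0.7325   0.5225]
  [ 0.1425   0.0625   0.5725]
(I − A)⁻¹ = adj(I−A) / det(I−A) ≈
  [   1.6137     0.3569     0.8689]
  [   1.0551     1.5154     1.0809]
  [   0.2948     0.1293     1.1844]
Δx = (I − A)⁻¹ Δd with Δd having +150 in the Healthcare component and 0 elsewhere.
So Δx_2 = L_21 · (+150), where L_21 = adj(I−A)_21 / det(I−A) = 0.5100 / 0.483375.
Δx_2 = 0.5100 × (+150) / 0.483375 = 76.50 / 0.483375 ≈ 158.3.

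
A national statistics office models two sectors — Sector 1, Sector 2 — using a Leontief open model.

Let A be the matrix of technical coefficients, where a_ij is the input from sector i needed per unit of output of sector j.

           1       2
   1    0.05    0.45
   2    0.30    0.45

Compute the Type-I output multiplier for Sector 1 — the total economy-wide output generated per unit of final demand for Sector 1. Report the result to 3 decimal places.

m_1 = 2.194

I − A =
  [   0.95    -0.45]
  [  -0.30     0.55]
det(I−A) = (0.95)(0.55) − (-0.45)(-0.30) = 0.3875
adj(I−A) = [[0.55, 0.45], [0.30, 0.95]]
(I − A)⁻¹ = adj(I−A) / det(I−A) ≈
  [   1.4194     1.1613]
  [   0.7742     2.4516]
The output multiplier for sector j is the column-j sum of the Leontief inverse (I − A)⁻¹ = adj(I−A) / det(I−A).
Column 1 of adj(I−A): (0.55, 0.30); det(I−A) = 0.3875.
m_1 = (0.55 + 0.30) / 0.3875 = 0.85 / 0.3875 ≈ 2.194.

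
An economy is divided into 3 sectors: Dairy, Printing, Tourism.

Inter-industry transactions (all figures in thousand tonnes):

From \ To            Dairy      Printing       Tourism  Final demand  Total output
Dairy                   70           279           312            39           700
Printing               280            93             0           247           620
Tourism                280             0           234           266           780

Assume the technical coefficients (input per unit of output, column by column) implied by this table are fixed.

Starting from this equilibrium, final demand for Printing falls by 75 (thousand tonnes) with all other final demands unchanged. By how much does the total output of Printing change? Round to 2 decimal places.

Technical coefficients a_ij = z_ij / X_j:
  a_11 = 70/700 = 0.10, a_21 = 280/700 = 0.40, a_31 = 280/700 = 0.40
  a_12 = 279/620 = 0.45, a_22 = 93/620 = 0.15, a_32 = 0/620 = 0.00
  a_13 = 312/780 = 0.40, a_23 = 0/780 = 0.00, a_33 = 234/780 = 0.30
I − A =
  [   0.90    -0.45    -0.40]
  [  -0.40     0.85     0.00]
  [  -0.40     0.00     0.70]
Cofactors of I−A, C_ij = (−1)^(i+j)·(minor ij) (rows/columns in the sector order above):
  C_11 = (0.85)(0.70) − (0.00)(0.00) = 0.5950
  C_12 = −[(-0.40)(0.70) − (0.00)(-0.40)] = 0.2800
  C_13 = (-0.40)(0.00) − (0.85)(-0.40) = 0.3400
  C_21 = −[(-0.45)(0.70) − (-0.40)(0.00)] = 0.3150
  C_22 = (0.90)(0.70) − (-0.40)(-0.40) = 0.4700
  C_23 = −[(0.90)(0.00) − (-0.45)(-0.40)] = 0.1800
  C_31 = (-0.45)(0.00) − (-0.40)(0.85) = 0.3400
  C_32 = −[(0.90)(0.00) − (-0.40)(-0.40)] = 0.1600
  C_33 = (0.90)(0.85) − (-0.45)(-0.40) = 0.5850
det(I−A) = Σ_j (I−A)_1j·C_1j = (0.90)(0.5950) + (-0.45)(0.2800) + (-0.40)(0.3400) = 0.2735
adj(I−A) = Cᵀ =
  [ 0.5950   0.3150   0.3400]
  [ 0.2800   0.4700   0.1600]
  [ 0.3400   0.1800   0.5850]
(I − A)⁻¹ = adj(I−A) / det(I−A) ≈
  [   2.1755     1.1517     1.2431]
  [   1.0238     1.7185     0.5850]
  [   1.2431     0.6581     2.1389]
Δx = (I − A)⁻¹ Δd with Δd having -75 in the Printing component and 0 elsewhere.
So Δx_2 = L_22 · (-75), where L_22 = adj(I−A)_22 / det(I−A) = 0.4700 / 0.2735.
Δx_2 = 0.4700 × (-75) / 0.2735 = -35.25 / 0.2735 ≈ -128.88.

Δx_2 = -128.88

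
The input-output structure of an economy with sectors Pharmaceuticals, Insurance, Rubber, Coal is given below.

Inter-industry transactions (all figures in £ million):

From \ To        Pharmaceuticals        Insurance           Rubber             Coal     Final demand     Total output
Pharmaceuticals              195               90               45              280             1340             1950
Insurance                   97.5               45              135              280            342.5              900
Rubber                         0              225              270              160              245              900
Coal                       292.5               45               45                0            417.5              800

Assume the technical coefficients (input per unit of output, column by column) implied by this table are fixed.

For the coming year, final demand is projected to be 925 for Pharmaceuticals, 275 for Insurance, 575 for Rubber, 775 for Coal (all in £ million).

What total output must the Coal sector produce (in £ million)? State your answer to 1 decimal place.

x_4 = 1155.1

Technical coefficients a_ij = z_ij / X_j:
  a_11 = 195/1950 = 0.10, a_21 = 97.5/1950 = 0.05, a_31 = 0/1950 = 0.00, a_41 = 292.5/1950 = 0.15
  a_12 = 90/900 = 0.10, a_22 = 45/900 = 0.05, a_32 = 225/900 = 0.25, a_42 = 45/900 = 0.05
  a_13 = 45/900 = 0.05, a_23 = 135/900 = 0.15, a_33 = 270/900 = 0.30, a_43 = 45/900 = 0.05
  a_14 = 280/800 = 0.35, a_24 = 280/800 = 0.35, a_34 = 160/800 = 0.20, a_44 = 0/800 = 0.00
I − A =
  [   0.90    -0.10    -0.05    -0.35]
  [  -0.05     0.95    -0.15    -0.35]
  [   0.00    -0.25     0.70    -0.20]
  [  -0.15    -0.05    -0.05     1.00]
Compute the cofactors C_ij = (−1)^(i+j)·(3×3 minor ij) of I−A; the adjugate is their transpose:
adj(I−A) = Cᵀ =
  [ 0.599875   0.098625   0.082625   0.261000]
  [ 0.075750   0.582750   0.148875   0.260250]
  [ 0.054625   0.223875   0.778250   0.253125]
  [ 0.096500   0.055125   0.058750   0.560625]
det(I−A) = Σ_j (I−A)_1j·C_1j = (0.90)(0.599875) + (-0.10)(0.075750) + (-0.05)(0.054625) + (-0.35)(0.096500) = 0.49580625
(I − A)⁻¹ = adj(I−A) / det(I−A) ≈
  [   1.2099     0.1989     0.1666     0.5264]
  [   0.1528     1.1754     0.3003     0.5249]
  [   0.1102     0.4515     1.5697     0.5105]
  [   0.1946     0.1112     0.1185     1.1307]
x = (I − A)⁻¹ d = adj(I−A)·d / det(I−A), with det(I−A) = 0.49580625:
  x_1 = (0.599875·925 + 0.098625·275 + 0.082625·575 + 0.261000·775) / 0.49580625 = 831.790625 / 0.49580625 ≈ 1677.7
  x_2 = (0.075750·925 + 0.582750·275 + 0.148875·575 + 0.260250·775) / 0.49580625 = 517.621875 / 0.49580625 ≈ 1044.0
  x_3 = (0.054625·925 + 0.223875·275 + 0.778250·575 + 0.253125·775) / 0.49580625 = 755.759375 / 0.49580625 ≈ 1524.3
  x_4 = (0.096500·925 + 0.055125·275 + 0.058750·575 + 0.560625·775) / 0.49580625 = 572.6875 / 0.49580625 ≈ 1155.1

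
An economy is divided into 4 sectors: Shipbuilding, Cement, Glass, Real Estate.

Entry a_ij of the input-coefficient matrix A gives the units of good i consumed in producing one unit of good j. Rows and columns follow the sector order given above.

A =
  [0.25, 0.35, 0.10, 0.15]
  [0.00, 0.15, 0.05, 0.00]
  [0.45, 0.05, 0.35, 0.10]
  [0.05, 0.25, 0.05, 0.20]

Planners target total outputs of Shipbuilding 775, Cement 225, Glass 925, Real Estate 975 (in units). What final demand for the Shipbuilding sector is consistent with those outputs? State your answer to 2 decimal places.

I − A =
  [   0.75    -0.35    -0.10    -0.15]
  [   0.00     0.85    -0.05     0.00]
  [  -0.45    -0.05     0.65    -0.10]
  [  -0.05    -0.25    -0.05     0.80]
d = (I − A) x:
  d_1 = (+0.75)·775 + (-0.35)·225 + (-0.10)·925 + (-0.15)·975 = 263.75
  d_2 = (+0.00)·775 + (+0.85)·225 + (-0.05)·925 + (+0.00)·975 = 145.00
  d_3 = (-0.45)·775 + (-0.05)·225 + (+0.65)·925 + (-0.10)·975 = 143.75
  d_4 = (-0.05)·775 + (-0.25)·225 + (-0.05)·925 + (+0.80)·975 = 638.75

d_1 = 263.75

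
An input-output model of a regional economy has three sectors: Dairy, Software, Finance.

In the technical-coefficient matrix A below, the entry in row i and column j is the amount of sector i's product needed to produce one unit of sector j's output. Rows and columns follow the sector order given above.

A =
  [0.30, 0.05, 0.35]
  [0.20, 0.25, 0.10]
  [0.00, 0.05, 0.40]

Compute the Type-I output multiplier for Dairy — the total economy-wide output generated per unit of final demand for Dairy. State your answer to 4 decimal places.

I − A =
  [   0.70    -0.05    -0.35]
  [  -0.20     0.75    -0.10]
  [   0.00    -0.05     0.60]
Cofactors of I−A, C_ij = (−1)^(i+j)·(minor ij) (rows/columns in the sector order above):
  C_11 = (0.75)(0.60) − (-0.10)(-0.05) = 0.4450
  C_12 = −[(-0.20)(0.60) − (-0.10)(0.00)] = 0.1200
  C_13 = (-0.20)(-0.05) − (0.75)(0.00) = 0.0100
  C_21 = −[(-0.05)(0.60) − (-0.35)(-0.05)] = 0.0475
  C_22 = (0.70)(0.60) − (-0.35)(0.00) = 0.4200
  C_23 = −[(0.70)(-0.05) − (-0.05)(0.00)] = 0.0350
  C_31 = (-0.05)(-0.10) − (-0.35)(0.75) = 0.2675
  C_32 = −[(0.70)(-0.10) − (-0.35)(-0.20)] = 0.1400
  C_33 = (0.70)(0.75) − (-0.05)(-0.20) = 0.5150
det(I−A) = Σ_j (I−A)_1j·C_1j = (0.70)(0.4450) + (-0.05)(0.1200) + (-0.35)(0.0100) = 0.3020
adj(I−A) = Cᵀ =
  [ 0.4450   0.0475   0.2675]
  [ 0.1200   0.4200   0.1400]
  [ 0.0100   0.0350   0.5150]
(I − A)⁻¹ = adj(I−A) / det(I−A) ≈
  [   1.47351     0.15728     0.88576]
  [   0.39735     1.39073     0.46358]
  [   0.03311     0.11589     1.70530]
The output multiplier for sector j is the column-j sum of the Leontief inverse (I − A)⁻¹ = adj(I−A) / det(I−A).
Column D of adj(I−A): (0.4450, 0.1200, 0.0100); det(I−A) = 0.3020.
m_D = (0.4450 + 0.1200 + 0.0100) / 0.3020 = 0.575 / 0.3020 ≈ 1.9040.

m_D = 1.9040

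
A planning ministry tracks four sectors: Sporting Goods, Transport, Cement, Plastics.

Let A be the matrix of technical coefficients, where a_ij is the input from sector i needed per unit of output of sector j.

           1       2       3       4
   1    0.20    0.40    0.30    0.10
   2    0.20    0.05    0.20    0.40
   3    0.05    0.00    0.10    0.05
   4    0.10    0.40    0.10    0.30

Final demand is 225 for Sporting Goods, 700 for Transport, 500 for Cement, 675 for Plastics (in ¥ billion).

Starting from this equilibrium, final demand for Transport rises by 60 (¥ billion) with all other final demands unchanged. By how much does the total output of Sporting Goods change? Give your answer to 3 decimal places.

I − A =
  [   0.80    -0.40    -0.30    -0.10]
  [  -0.20     0.95    -0.20    -0.40]
  [  -0.05     0.00     0.90    -0.05]
  [  -0.10    -0.40    -0.10     0.70]
Compute the cofactors C_ij = (−1)^(i+j)·(3×3 minor ij) of I−A; the adjugate is their transpose:
adj(I−A) = Cᵀ =
  [ 0.44575   0.29200   0.24100   0.24775]
  [ 0.17100   0.47850   0.19800   0.31200]
  [ 0.03400   0.03400   0.31450   0.04675]
  [ 0.16625   0.32000   0.19250   0.59375]
det(I−A) = Σ_j (I−A)_1j·C_1j = (0.80)(0.44575) + (-0.40)(0.17100) + (-0.30)(0.03400) + (-0.10)(0.16625) = 0.261375
(I − A)⁻¹ = adj(I−A) / det(I−A) ≈
  [   1.7054     1.1172     0.9220     0.9479]
  [   0.6542     1.8307     0.7575     1.1937]
  [   0.1301     0.1301     1.2033     0.1789]
  [   0.6361     1.2243     0.7365     2.2716]
Δx = (I − A)⁻¹ Δd with Δd having +60 in the Transport component and 0 elsewhere.
So Δx_1 = L_12 · (+60), where L_12 = adj(I−A)_12 / det(I−A) = 0.29200 / 0.261375.
Δx_1 = 0.29200 × (+60) / 0.261375 = 17.52 / 0.261375 ≈ 67.030.

Δx_1 = 67.030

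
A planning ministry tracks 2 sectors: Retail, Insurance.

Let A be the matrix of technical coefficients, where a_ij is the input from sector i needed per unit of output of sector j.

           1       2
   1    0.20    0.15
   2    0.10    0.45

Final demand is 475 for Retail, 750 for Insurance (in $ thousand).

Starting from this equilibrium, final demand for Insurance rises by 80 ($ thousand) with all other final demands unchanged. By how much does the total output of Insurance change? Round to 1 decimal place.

Δx_2 = 150.6

I − A =
  [   0.80    -0.15]
  [  -0.10     0.55]
det(I−A) = (0.80)(0.55) − (-0.15)(-0.10) = 0.4250
adj(I−A) = [[0.55, 0.15], [0.10, 0.80]]
(I − A)⁻¹ = adj(I−A) / det(I−A) ≈
  [   1.2941     0.3529]
  [   0.2353     1.8824]
Δx = (I − A)⁻¹ Δd with Δd having +80 in the Insurance component and 0 elsewhere.
So Δx_2 = L_22 · (+80), where L_22 = adj(I−A)_22 / det(I−A) = 0.80 / 0.4250.
Δx_2 = 0.80 × (+80) / 0.4250 = 64.00 / 0.4250 ≈ 150.6.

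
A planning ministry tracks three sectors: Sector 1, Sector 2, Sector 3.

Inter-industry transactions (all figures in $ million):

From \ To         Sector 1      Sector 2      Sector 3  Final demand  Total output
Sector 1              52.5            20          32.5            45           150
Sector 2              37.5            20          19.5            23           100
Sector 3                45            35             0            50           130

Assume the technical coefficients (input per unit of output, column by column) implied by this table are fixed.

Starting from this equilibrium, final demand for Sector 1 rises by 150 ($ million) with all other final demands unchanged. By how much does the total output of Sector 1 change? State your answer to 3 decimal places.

Δx_1 = 325.000

Technical coefficients a_ij = z_ij / X_j:
  a_11 = 52.5/150 = 0.35, a_21 = 37.5/150 = 0.25, a_31 = 45/150 = 0.30
  a_12 = 20/100 = 0.20, a_22 = 20/100 = 0.20, a_32 = 35/100 = 0.35
  a_13 = 32.5/130 = 0.25, a_23 = 19.5/130 = 0.15, a_33 = 0/130 = 0.00
I − A =
  [   0.65    -0.20    -0.25]
  [  -0.25     0.80    -0.15]
  [  -0.30    -0.35     1.00]
Cofactors of I−A, C_ij = (−1)^(i+j)·(minor ij) (rows/columns in the sector order above):
  C_11 = (0.80)(1.00) − (-0.15)(-0.35) = 0.7475
  C_12 = −[(-0.25)(1.00) − (-0.15)(-0.30)] = 0.2950
  C_13 = (-0.25)(-0.35) − (0.80)(-0.30) = 0.3275
  C_21 = −[(-0.20)(1.00) − (-0.25)(-0.35)] = 0.2875
  C_22 = (0.65)(1.00) − (-0.25)(-0.30) = 0.5750
  C_23 = −[(0.65)(-0.35) − (-0.20)(-0.30)] = 0.2875
  C_31 = (-0.20)(-0.15) − (-0.25)(0.80) = 0.2300
  C_32 = −[(0.65)(-0.15) − (-0.25)(-0.25)] = 0.1600
  C_33 = (0.65)(0.80) − (-0.20)(-0.25) = 0.4700
det(I−A) = Σ_j (I−A)_1j·C_1j = (0.65)(0.7475) + (-0.20)(0.2950) + (-0.25)(0.3275) = 0.3450
adj(I−A) = Cᵀ =
  [ 0.7475   0.2875   0.2300]
  [ 0.2950   0.5750   0.1600]
  [ 0.3275   0.2875   0.4700]
(I − A)⁻¹ = adj(I−A) / det(I−A) ≈
  [   2.1667     0.8333     0.6667]
  [   0.8551     1.6667     0.4638]
  [   0.9493     0.8333     1.3623]
Δx = (I − A)⁻¹ Δd with Δd having +150 in the Sector 1 component and 0 elsewhere.
So Δx_1 = L_11 · (+150), where L_11 = adj(I−A)_11 / det(I−A) = 0.7475 / 0.3450.
Δx_1 = 0.7475 × (+150) / 0.3450 = 112.125 / 0.3450 = 325.000.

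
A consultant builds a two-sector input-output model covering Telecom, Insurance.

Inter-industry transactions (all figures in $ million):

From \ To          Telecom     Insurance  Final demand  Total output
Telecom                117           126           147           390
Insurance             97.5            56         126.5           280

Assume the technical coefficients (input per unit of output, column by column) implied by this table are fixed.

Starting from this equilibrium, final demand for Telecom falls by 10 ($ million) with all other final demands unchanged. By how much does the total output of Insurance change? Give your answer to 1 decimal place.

Technical coefficients a_ij = z_ij / X_j:
  a_TT = 117/390 = 0.30, a_IT = 97.5/390 = 0.25
  a_TI = 126/280 = 0.45, a_II = 56/280 = 0.20
I − A =
  [   0.70    -0.45]
  [  -0.25     0.80]
det(I−A) = (0.70)(0.80) − (-0.45)(-0.25) = 0.4475
adj(I−A) = [[0.80, 0.45], [0.25, 0.70]]
(I − A)⁻¹ = adj(I−A) / det(I−A) ≈
  [   1.7877     1.0056]
  [   0.5587     1.5642]
Δx = (I − A)⁻¹ Δd with Δd having -10 in the Telecom component and 0 elsewhere.
So Δx_I = L_IT · (-10), where L_IT = adj(I−A)_IT / det(I−A) = 0.25 / 0.4475.
Δx_I = 0.25 × (-10) / 0.4475 = -2.50 / 0.4475 ≈ -5.6.

Δx_I = -5.6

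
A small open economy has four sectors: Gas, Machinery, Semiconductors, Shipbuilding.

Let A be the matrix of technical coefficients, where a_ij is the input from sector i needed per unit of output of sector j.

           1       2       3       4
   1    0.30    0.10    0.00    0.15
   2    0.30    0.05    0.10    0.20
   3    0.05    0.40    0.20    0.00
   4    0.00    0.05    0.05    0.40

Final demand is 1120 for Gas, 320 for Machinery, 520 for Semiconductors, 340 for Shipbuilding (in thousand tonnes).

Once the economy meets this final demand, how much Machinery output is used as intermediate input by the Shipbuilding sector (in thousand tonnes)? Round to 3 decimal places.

z_24 = 157.867

I − A =
  [   0.70    -0.10     0.00    -0.15]
  [  -0.30     0.95    -0.10    -0.20]
  [  -0.05    -0.40     0.80     0.00]
  [   0.00    -0.05    -0.05     0.60]
Compute the cofactors C_ij = (−1)^(i+j)·(3×3 minor ij) of I−A; the adjugate is their transpose:
adj(I−A) = Cᵀ =
  [ 0.420000   0.057000   0.014875   0.124000]
  [ 0.147500   0.335625   0.051250   0.148750]
  [ 0.100000   0.171375   0.371750   0.082125]
  [ 0.020625   0.042250   0.035250   0.479500]
det(I−A) = Σ_j (I−A)_1j·C_1j = (0.70)(0.420000) + (-0.10)(0.147500) + (0.00)(0.100000) + (-0.15)(0.020625) = 0.27615625
(I − A)⁻¹ = adj(I−A) / det(I−A) ≈
  [   1.5209     0.2064     0.0539     0.4490]
  [   0.5341     1.2153     0.1856     0.5386]
  [   0.3621     0.6206     1.3462     0.2974]
  [   0.0747     0.1530     0.1276     1.7363]
First solve x = (I − A)⁻¹ d = adj(I−A)·d / det(I−A); in particular x_4 = (0.020625·1120 + 0.042250·320 + 0.035250·520 + 0.479500·340) / 0.27615625 = 217.98 / 0.27615625 ≈ 789.33575.
Intermediate flow from 2 to 4: z_24 = a_24 · x_4 = 0.20 × 217.98 / 0.27615625 = 43.596 / 0.27615625 ≈ 157.867.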